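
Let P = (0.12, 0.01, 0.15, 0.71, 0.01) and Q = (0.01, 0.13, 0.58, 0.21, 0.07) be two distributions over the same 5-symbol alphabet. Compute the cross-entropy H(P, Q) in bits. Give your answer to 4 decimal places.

2.5815 bits

H(P,Q) = −Σ p·log₂ q.
  −0.12·log₂(0.01) = 0.79726
  −0.01·log₂(0.13) = 0.02943
  −0.15·log₂(0.58) = 0.11788
  −0.71·log₂(0.21) = 1.59859
  −0.01·log₂(0.07) = 0.03837
H(P,Q) = 2.5815 bits.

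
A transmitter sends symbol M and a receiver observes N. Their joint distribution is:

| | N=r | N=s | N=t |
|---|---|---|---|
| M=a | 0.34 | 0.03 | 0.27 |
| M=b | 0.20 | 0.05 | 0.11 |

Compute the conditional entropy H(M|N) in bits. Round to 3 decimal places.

0.920 bits

Marginals: p(M) = (0.6400, 0.3600), p(N) = (0.5400, 0.0800, 0.3800).
H(M|N) = Σ p(N) · H(M|N=·).
  N=r: p=0.5400, H(M|N=r) = 0.9510
  N=s: p=0.0800, H(M|N=s) = 0.9544
  N=t: p=0.3800, H(M|N=t) = 0.8680
Weighted sum = 0.920 bits.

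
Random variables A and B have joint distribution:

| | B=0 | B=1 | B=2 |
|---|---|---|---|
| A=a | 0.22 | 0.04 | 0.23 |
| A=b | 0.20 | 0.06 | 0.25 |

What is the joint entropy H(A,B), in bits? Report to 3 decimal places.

2.362 bits

H(A,B) = −Σ p(x,y)·log₂ p(x,y) over all 6 cells.
  cell (a,0): −0.22·log₂0.22 = 0.4806
  cell (a,1): −0.04·log₂0.04 = 0.1858
  cell (a,2): −0.23·log₂0.23 = 0.4877
  cell (b,0): −0.20·log₂0.20 = 0.4644
  cell (b,1): −0.06·log₂0.06 = 0.2435
  cell (b,2): −0.25·log₂0.25 = 0.5000
Sum = 2.362 bits.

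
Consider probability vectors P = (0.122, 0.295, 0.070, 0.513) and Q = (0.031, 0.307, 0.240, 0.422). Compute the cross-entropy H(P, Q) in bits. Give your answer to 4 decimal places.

1.8966 bits

H(P,Q) = −Σ p·log₂ q.
  −0.122·log₂(0.031) = 0.61141
  −0.295·log₂(0.307) = 0.50259
  −0.070·log₂(0.240) = 0.14412
  −0.513·log₂(0.422) = 0.63852
H(P,Q) = 1.8966 bits.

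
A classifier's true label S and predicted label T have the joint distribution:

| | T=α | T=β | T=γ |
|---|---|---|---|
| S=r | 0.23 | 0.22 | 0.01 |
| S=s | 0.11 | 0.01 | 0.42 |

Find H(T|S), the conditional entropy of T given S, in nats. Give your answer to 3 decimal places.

0.680 nats

Marginals: p(S) = (0.4600, 0.5400), p(T) = (0.3400, 0.2300, 0.4300).
H(T|S) = Σ p(S) · H(T|S=·).
  S=r: p=0.4600, H(T|S=r) = 0.7826
  S=s: p=0.5400, H(T|S=s) = 0.5934
Weighted sum = 0.680 nats.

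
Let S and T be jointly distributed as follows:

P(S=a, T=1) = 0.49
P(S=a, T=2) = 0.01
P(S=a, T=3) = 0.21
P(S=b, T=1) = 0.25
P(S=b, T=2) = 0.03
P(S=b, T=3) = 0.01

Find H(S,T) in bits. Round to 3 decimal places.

1.762 bits

H(S,T) = −Σ p(x,y)·log₂ p(x,y) over all 6 cells.
  cell (a,1): −0.49·log₂0.49 = 0.5043
  cell (a,2): −0.01·log₂0.01 = 0.0664
  cell (a,3): −0.21·log₂0.21 = 0.4728
  cell (b,1): −0.25·log₂0.25 = 0.5000
  cell (b,2): −0.03·log₂0.03 = 0.1518
  cell (b,3): −0.01·log₂0.01 = 0.0664
Sum = 1.762 bits.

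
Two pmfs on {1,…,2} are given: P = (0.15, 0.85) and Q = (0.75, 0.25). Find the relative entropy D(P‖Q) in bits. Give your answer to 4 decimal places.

D(P‖Q) = Σ p·log₂(p/q).
  0.15·log₂(0.15/0.75) = -0.34829
  0.85·log₂(0.85/0.25) = 1.50070
D(P‖Q) = 1.1524 bits.

1.1524 bits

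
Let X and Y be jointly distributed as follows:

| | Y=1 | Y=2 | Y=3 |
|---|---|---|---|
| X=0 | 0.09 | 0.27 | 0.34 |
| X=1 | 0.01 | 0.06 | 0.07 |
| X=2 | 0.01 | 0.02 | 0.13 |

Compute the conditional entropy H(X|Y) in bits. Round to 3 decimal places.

Marginals: p(X) = (0.7000, 0.1400, 0.1600), p(Y) = (0.1100, 0.3500, 0.5400).
H(X|Y) = Σ p(Y) · H(X|Y=·).
  Y=1: p=0.1100, H(X|Y=1) = 0.8659
  Y=2: p=0.3500, H(X|Y=2) = 0.9609
  Y=3: p=0.5400, H(X|Y=3) = 1.2969
Weighted sum = 1.132 bits.

1.132 bits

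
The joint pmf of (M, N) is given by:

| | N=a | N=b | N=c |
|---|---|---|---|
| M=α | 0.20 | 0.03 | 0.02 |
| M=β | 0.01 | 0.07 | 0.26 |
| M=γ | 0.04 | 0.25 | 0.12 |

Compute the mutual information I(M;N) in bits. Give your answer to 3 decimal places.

0.493 bits

Marginals: p(M) = (0.2500, 0.3400, 0.4100), p(N) = (0.2500, 0.3500, 0.4000).
I(M;N) = Σ p(x,y)·log₂[p(x,y)/(p(x)p(y))].
  (α,a): 0.20·log₂(3.2000) = 0.3356
  (α,b): 0.03·log₂(0.3429) = -0.0463
  (α,c): 0.02·log₂(0.2000) = -0.0464
  (β,a): 0.01·log₂(0.1176) = -0.0309
  (β,b): 0.07·log₂(0.5882) = -0.0536
  (β,c): 0.26·log₂(1.9118) = 0.2431
  (γ,a): 0.04·log₂(0.3902) = -0.0543
  (γ,b): 0.25·log₂(1.7422) = 0.2002
  (γ,c): 0.12·log₂(0.7317) = -0.0541
Sum = 0.493 bits.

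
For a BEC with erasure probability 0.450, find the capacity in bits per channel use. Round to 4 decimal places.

0.5500 bits

Binary erasure channel: capacity C = 1 − ε.
C = 1 − 0.450 = 0.5500 bits per channel use.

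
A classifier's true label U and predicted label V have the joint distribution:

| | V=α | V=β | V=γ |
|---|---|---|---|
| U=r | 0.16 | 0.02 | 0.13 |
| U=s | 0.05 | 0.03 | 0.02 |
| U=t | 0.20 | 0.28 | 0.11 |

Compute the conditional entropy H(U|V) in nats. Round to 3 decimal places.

Marginals: p(U) = (0.3100, 0.1000, 0.5900), p(V) = (0.4100, 0.3300, 0.2600).
H(U|V) = Σ p(V) · H(U|V=·).
  V=α: p=0.4100, H(U|V=α) = 0.9740
  V=β: p=0.3300, H(U|V=β) = 0.5273
  V=γ: p=0.2600, H(U|V=γ) = 0.9078
Weighted sum = 0.809 nats.

0.809 nats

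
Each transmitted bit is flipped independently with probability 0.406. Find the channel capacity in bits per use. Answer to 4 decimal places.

Binary symmetric channel: C = 1 − h₂(ε) where h₂ is the binary entropy function.
h₂(0.406) = −0.406·log₂0.406 − 0.594·log₂0.594 = 0.9744.
C = 1 − 0.9744 = 0.0256 bits per channel use.

0.0256 bits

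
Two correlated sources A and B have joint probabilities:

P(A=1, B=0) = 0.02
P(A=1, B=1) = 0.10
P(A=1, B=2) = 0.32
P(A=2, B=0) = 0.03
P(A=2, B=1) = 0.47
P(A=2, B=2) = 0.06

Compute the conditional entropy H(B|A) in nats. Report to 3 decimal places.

0.616 nats

Chain rule: H(B|A) = H(A,B) − H(A).
Marginals: p(A) = (0.4400, 0.5600), p(B) = (0.0500, 0.5700, 0.3800).
H(A,B) = 1.3020 nats; H(A) = 0.6859 nats.
H(B|A) = 1.3020 − 0.6859 = 0.616 nats.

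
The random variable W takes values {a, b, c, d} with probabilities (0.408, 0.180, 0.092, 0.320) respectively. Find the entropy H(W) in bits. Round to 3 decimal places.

1.816 bits

H(W) = −Σ p·log₂ p.
  −(0.408)·log₂(0.408) = 0.5277
  −(0.180)·log₂(0.180) = 0.4453
  −(0.092)·log₂(0.092) = 0.3167
  −(0.320)·log₂(0.320) = 0.5260
Sum: 0.5277 + 0.4453 + 0.3167 + 0.5260 = 1.816 bits.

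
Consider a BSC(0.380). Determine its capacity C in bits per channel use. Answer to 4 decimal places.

Binary symmetric channel: C = 1 − h₂(ε) where h₂ is the binary entropy function.
h₂(0.380) = −0.380·log₂0.380 − 0.620·log₂0.620 = 0.9580.
C = 1 − 0.9580 = 0.0420 bits per channel use.

0.0420 bits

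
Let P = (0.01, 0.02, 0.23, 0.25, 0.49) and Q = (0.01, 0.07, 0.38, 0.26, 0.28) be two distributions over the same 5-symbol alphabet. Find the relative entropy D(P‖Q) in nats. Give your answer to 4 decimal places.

0.1239 nats

D(P‖Q) = Σ p·ln(p/q).
  0.01·ln(0.01/0.01) = 0.00000
  0.02·ln(0.02/0.07) = -0.02506
  0.23·ln(0.23/0.38) = -0.11548
  0.25·ln(0.25/0.26) = -0.00981
  0.49·ln(0.49/0.28) = 0.27421
D(P‖Q) = 0.1239 nats.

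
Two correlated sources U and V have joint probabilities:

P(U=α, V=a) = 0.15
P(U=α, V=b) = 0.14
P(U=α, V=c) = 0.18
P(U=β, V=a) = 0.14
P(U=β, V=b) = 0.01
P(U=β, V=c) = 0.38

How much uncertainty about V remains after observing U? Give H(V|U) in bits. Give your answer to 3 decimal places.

Marginals: p(U) = (0.4700, 0.5300), p(V) = (0.2900, 0.1500, 0.5600).
H(V|U) = Σ p(U) · H(V|U=·).
  U=α: p=0.4700, H(V|U=α) = 1.5766
  U=β: p=0.5300, H(V|U=β) = 0.9595
Weighted sum = 1.250 bits.

1.250 bits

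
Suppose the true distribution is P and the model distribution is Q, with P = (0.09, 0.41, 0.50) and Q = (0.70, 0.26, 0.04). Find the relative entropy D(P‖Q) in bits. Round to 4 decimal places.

D(P‖Q) = Σ p·log₂(p/q).
  0.09·log₂(0.09/0.70) = -0.26634
  0.41·log₂(0.41/0.26) = 0.26942
  0.50·log₂(0.50/0.04) = 1.82193
D(P‖Q) = 1.8250 bits.

1.8250 bits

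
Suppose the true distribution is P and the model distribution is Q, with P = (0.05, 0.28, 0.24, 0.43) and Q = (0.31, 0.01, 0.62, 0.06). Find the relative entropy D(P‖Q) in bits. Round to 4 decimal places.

2.1076 bits

D(P‖Q) = Σ p·log₂(p/q).
  0.05·log₂(0.05/0.31) = -0.13161
  0.28·log₂(0.28/0.01) = 1.34606
  0.24·log₂(0.24/0.62) = -0.32862
  0.43·log₂(0.43/0.06) = 1.22176
D(P‖Q) = 2.1076 bits.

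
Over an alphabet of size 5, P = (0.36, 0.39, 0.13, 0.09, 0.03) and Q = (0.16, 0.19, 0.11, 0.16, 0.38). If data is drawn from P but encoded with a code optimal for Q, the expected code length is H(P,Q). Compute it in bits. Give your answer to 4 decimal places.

H(P,Q) = −Σ p·log₂ q.
  −0.36·log₂(0.16) = 0.95179
  −0.39·log₂(0.19) = 0.93441
  −0.13·log₂(0.11) = 0.41398
  −0.09·log₂(0.16) = 0.23795
  −0.03·log₂(0.38) = 0.04188
H(P,Q) = 2.5800 bits.

2.5800 bits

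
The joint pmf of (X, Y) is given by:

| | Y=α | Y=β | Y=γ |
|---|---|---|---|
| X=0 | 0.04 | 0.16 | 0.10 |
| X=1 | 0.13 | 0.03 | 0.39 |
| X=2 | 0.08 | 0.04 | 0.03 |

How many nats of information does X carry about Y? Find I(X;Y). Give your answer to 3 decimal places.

Marginals: p(X) = (0.3000, 0.5500, 0.1500), p(Y) = (0.2500, 0.2300, 0.5200).
I(X;Y) = Σ p(x,y)·ln[p(x,y)/(p(x)p(y))].
  (0,α): 0.04·ln(0.5333) = -0.0251
  (0,β): 0.16·ln(2.3188) = 0.1346
  (0,γ): 0.10·ln(0.6410) = -0.0445
  (1,α): 0.13·ln(0.9455) = -0.0073
  (1,β): 0.03·ln(0.2372) = -0.0432
  (1,γ): 0.39·ln(1.3636) = 0.1210
  (2,α): 0.08·ln(2.1333) = 0.0606
  (2,β): 0.04·ln(1.1594) = 0.0059
  (2,γ): 0.03·ln(0.3846) = -0.0287
Sum = 0.173 nats.

0.173 nats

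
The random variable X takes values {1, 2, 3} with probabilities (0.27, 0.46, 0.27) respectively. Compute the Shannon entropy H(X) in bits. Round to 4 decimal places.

H(X) = −Σ p·log₂ p.
  −(0.27)·log₂(0.27) = 0.51002
  −(0.46)·log₂(0.46) = 0.51534
  −(0.27)·log₂(0.27) = 0.51002
Sum: 0.51002 + 0.51534 + 0.51002 = 1.5354 bits.

1.5354 bits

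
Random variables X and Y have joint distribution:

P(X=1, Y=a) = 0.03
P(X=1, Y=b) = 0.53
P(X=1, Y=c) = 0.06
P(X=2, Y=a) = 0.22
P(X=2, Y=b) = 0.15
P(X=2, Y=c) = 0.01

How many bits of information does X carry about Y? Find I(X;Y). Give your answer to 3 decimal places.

Marginals: p(X) = (0.6200, 0.3800), p(Y) = (0.2500, 0.6800, 0.0700).
I(X;Y) = H(X) + H(Y) − H(X,Y).
H(X) = 0.9580, H(Y) = 1.1469, H(X,Y) = 1.8383.
I(X;Y) = 0.9580 + 1.1469 − 1.8383 = 0.267 bits.

0.267 bits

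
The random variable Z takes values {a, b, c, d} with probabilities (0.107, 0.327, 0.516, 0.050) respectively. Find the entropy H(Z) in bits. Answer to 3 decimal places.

H(Z) = −Σ p·log₂ p.
  −(0.107)·log₂(0.107) = 0.3450
  −(0.327)·log₂(0.327) = 0.5273
  −(0.516)·log₂(0.516) = 0.4926
  −(0.050)·log₂(0.050) = 0.2161
Sum: 0.3450 + 0.5273 + 0.4926 + 0.2161 = 1.581 bits.

1.581 bits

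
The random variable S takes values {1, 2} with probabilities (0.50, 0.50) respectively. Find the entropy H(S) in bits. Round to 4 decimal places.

1.0000 bits

H(S) = −Σ p·log₂ p.
  −(0.50)·log₂(0.50) = 0.50000
  −(0.50)·log₂(0.50) = 0.50000
Sum: 0.50000 + 0.50000 = 1.0000 bits.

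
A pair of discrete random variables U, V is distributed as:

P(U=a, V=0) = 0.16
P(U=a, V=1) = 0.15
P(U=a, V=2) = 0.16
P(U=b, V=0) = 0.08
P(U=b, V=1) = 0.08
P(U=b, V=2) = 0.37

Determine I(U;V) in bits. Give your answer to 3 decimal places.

0.094 bits

Marginals: p(U) = (0.4700, 0.5300), p(V) = (0.2400, 0.2300, 0.5300).
I(U;V) = Σ p(x,y)·log₂[p(x,y)/(p(x)p(y))].
  (a,0): 0.16·log₂(1.4184) = 0.0807
  (a,1): 0.15·log₂(1.3876) = 0.0709
  (a,2): 0.16·log₂(0.6423) = -0.1022
  (b,0): 0.08·log₂(0.6289) = -0.0535
  (b,1): 0.08·log₂(0.6563) = -0.0486
  (b,2): 0.37·log₂(1.3172) = 0.1471
Sum = 0.094 bits.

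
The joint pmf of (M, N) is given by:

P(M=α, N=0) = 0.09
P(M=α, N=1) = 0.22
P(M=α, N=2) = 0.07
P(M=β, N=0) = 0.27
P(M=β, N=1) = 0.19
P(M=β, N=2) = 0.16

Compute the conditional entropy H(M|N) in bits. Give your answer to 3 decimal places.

Marginals: p(M) = (0.3800, 0.6200), p(N) = (0.3600, 0.4100, 0.2300).
H(M|N) = Σ p(N) · H(M|N=·).
  N=0: p=0.3600, H(M|N=0) = 0.8113
  N=1: p=0.4100, H(M|N=1) = 0.9961
  N=2: p=0.2300, H(M|N=2) = 0.8865
Weighted sum = 0.904 bits.

0.904 bits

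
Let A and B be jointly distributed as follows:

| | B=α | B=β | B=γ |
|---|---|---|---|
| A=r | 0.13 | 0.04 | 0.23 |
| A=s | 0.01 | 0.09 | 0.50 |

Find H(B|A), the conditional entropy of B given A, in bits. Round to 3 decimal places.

0.964 bits

Chain rule: H(B|A) = H(A,B) − H(A).
Marginals: p(A) = (0.4000, 0.6000), p(B) = (0.1400, 0.1300, 0.7300).
H(A,B) = 1.9352 bits; H(A) = 0.9710 bits.
H(B|A) = 1.9352 − 0.9710 = 0.964 bits.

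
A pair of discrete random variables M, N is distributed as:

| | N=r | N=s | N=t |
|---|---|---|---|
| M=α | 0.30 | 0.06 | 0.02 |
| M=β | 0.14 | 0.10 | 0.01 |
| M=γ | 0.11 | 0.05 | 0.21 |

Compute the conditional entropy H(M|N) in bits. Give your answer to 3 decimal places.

Chain rule: H(M|N) = H(M,N) − H(N).
Marginals: p(M) = (0.3800, 0.2500, 0.3700), p(N) = (0.5500, 0.2100, 0.2400).
H(M,N) = 2.7124 bits; H(N) = 1.4413 bits.
H(M|N) = 2.7124 − 1.4413 = 1.271 bits.

1.271 bits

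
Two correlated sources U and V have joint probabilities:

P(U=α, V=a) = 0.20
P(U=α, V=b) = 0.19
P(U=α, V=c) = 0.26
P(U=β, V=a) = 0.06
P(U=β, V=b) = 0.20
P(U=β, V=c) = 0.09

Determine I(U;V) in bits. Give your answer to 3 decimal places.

Marginals: p(U) = (0.6500, 0.3500), p(V) = (0.2600, 0.3900, 0.3500).
I(U;V) = H(U) + H(V) − H(U,V).
H(U) = 0.9341, H(V) = 1.5652, H(U,V) = 2.4455.
I(U;V) = 0.9341 + 1.5652 − 2.4455 = 0.054 bits.

0.054 bits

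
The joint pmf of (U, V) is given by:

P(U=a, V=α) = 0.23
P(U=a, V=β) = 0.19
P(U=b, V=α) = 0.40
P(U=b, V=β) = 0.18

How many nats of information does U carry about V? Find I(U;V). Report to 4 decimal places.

0.0105 nats

Marginals: p(U) = (0.4200, 0.5800), p(V) = (0.6300, 0.3700).
I(U;V) = Σ p(x,y)·ln[p(x,y)/(p(x)p(y))].
  (a,α): 0.23·ln(0.8692) = -0.03223
  (a,β): 0.19·ln(1.2227) = 0.03819
  (b,α): 0.40·ln(1.0947) = 0.03619
  (b,β): 0.18·ln(0.8388) = -0.03165
Sum = 0.0105 nats.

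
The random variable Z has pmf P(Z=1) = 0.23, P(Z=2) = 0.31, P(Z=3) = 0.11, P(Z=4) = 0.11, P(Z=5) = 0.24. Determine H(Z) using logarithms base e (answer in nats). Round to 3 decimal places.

H(Z) = −Σ p·ln p.
  −(0.23)·ln(0.23) = 0.3380
  −(0.31)·ln(0.31) = 0.3631
  −(0.11)·ln(0.11) = 0.2428
  −(0.11)·ln(0.11) = 0.2428
  −(0.24)·ln(0.24) = 0.3425
Sum: 0.3380 + 0.3631 + 0.2428 + 0.2428 + 0.3425 = 1.529 nats.

1.529 nats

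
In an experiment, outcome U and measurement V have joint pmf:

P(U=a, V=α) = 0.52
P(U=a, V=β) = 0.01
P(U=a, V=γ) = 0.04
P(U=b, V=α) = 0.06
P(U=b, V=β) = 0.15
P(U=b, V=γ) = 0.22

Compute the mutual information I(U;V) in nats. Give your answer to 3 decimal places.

0.341 nats

Marginals: p(U) = (0.5700, 0.4300), p(V) = (0.5800, 0.1600, 0.2600).
I(U;V) = Σ p(x,y)·ln[p(x,y)/(p(x)p(y))].
  (a,α): 0.52·ln(1.5729) = 0.2355
  (a,β): 0.01·ln(0.1096) = -0.0221
  (a,γ): 0.04·ln(0.2699) = -0.0524
  (b,α): 0.06·ln(0.2406) = -0.0855
  (b,β): 0.15·ln(2.1802) = 0.1169
  (b,γ): 0.22·ln(1.9678) = 0.1489
Sum = 0.341 nats.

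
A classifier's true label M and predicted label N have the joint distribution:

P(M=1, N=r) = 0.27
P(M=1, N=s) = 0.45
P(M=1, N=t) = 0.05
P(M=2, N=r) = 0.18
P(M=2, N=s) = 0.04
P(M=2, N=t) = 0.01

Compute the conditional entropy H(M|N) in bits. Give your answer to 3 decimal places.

Marginals: p(M) = (0.7700, 0.2300), p(N) = (0.4500, 0.4900, 0.0600).
H(M|N) = Σ p(N) · H(M|N=·).
  N=r: p=0.4500, H(M|N=r) = 0.9710
  N=s: p=0.4900, H(M|N=s) = 0.4079
  N=t: p=0.0600, H(M|N=t) = 0.6500
Weighted sum = 0.676 bits.

0.676 bits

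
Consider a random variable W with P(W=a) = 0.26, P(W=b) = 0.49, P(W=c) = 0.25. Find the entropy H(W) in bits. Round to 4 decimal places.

H(W) = −Σ p·log₂ p.
  −(0.26)·log₂(0.26) = 0.50529
  −(0.49)·log₂(0.49) = 0.50428
  −(0.25)·log₂(0.25) = 0.50000
Sum: 0.50529 + 0.50428 + 0.50000 = 1.5096 bits.

1.5096 bits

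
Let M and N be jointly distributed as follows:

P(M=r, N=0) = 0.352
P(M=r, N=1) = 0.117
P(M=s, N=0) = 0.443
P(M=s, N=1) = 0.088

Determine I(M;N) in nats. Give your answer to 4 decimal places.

0.0054 nats

Marginals: p(M) = (0.4690, 0.5310), p(N) = (0.7950, 0.2050).
I(M;N) = H(M) + H(N) − H(M,N).
H(M) = 0.6912, H(N) = 0.5073, H(M,N) = 1.1931.
I(M;N) = 0.6912 + 0.5073 − 1.1931 = 0.0054 nats.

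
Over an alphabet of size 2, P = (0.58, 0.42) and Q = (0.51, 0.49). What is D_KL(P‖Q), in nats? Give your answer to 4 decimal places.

D(P‖Q) = Σ p·ln(p/q).
  0.58·ln(0.58/0.51) = 0.07460
  0.42·ln(0.42/0.49) = -0.06474
D(P‖Q) = 0.0099 nats.

0.0099 nats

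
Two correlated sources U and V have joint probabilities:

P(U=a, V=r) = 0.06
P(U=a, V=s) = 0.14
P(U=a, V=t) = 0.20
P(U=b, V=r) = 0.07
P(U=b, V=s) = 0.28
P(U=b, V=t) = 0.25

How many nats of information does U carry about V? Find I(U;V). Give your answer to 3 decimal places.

Marginals: p(U) = (0.4000, 0.6000), p(V) = (0.1300, 0.4200, 0.4500).
I(U;V) = Σ p(x,y)·ln[p(x,y)/(p(x)p(y))].
  (a,r): 0.06·ln(1.1538) = 0.0086
  (a,s): 0.14·ln(0.8333) = -0.0255
  (a,t): 0.20·ln(1.1111) = 0.0211
  (b,r): 0.07·ln(0.8974) = -0.0076
  (b,s): 0.28·ln(1.1111) = 0.0295
  (b,t): 0.25·ln(0.9259) = -0.0192
Sum = 0.007 nats.

0.007 nats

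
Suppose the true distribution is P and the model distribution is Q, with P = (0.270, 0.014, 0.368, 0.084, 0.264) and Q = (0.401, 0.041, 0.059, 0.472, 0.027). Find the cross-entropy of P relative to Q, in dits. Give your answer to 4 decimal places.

1.0204 dits

H(P,Q) = −Σ p·log₁₀ q.
  −0.270·log₁₀(0.401) = 0.10715
  −0.014·log₁₀(0.041) = 0.01942
  −0.368·log₁₀(0.059) = 0.45233
  −0.084·log₁₀(0.472) = 0.02739
  −0.264·log₁₀(0.027) = 0.41412
H(P,Q) = 1.0204 dits.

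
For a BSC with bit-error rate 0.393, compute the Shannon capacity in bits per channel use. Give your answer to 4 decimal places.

0.0333 bits

Binary symmetric channel: C = 1 − h₂(ε) where h₂ is the binary entropy function.
h₂(0.393) = −0.393·log₂0.393 − 0.607·log₂0.607 = 0.9667.
C = 1 − 0.9667 = 0.0333 bits per channel use.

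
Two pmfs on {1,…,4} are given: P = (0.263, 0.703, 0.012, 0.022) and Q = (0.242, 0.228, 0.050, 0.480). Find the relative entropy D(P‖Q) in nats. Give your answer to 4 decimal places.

D(P‖Q) = Σ p·ln(p/q).
  0.263·ln(0.263/0.242) = 0.02189
  0.703·ln(0.703/0.228) = 0.79159
  0.012·ln(0.012/0.050) = -0.01713
  0.022·ln(0.022/0.480) = -0.06782
D(P‖Q) = 0.7285 nats.

0.7285 nats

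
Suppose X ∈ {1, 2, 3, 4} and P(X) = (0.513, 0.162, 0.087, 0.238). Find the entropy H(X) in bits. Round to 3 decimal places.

H(X) = −Σ p·log₂ p.
  −(0.513)·log₂(0.513) = 0.4940
  −(0.162)·log₂(0.162) = 0.4254
  −(0.087)·log₂(0.087) = 0.3065
  −(0.238)·log₂(0.238) = 0.4929
Sum: 0.4940 + 0.4254 + 0.3065 + 0.4929 = 1.719 bits.

1.719 bits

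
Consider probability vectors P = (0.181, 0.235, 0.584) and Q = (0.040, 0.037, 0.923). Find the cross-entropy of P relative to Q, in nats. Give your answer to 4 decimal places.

H(P,Q) = −Σ p·ln q.
  −0.181·ln(0.040) = 0.58262
  −0.235·ln(0.037) = 0.77476
  −0.584·ln(0.923) = 0.04679
H(P,Q) = 1.4042 nats.

1.4042 nats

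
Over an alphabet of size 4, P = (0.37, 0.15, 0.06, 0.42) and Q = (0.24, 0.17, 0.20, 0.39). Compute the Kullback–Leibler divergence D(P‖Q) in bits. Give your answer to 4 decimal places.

0.1447 bits

D(P‖Q) = Σ p·log₂(p/q).
  0.37·log₂(0.37/0.24) = 0.23106
  0.15·log₂(0.15/0.17) = -0.02709
  0.06·log₂(0.06/0.20) = -0.10422
  0.42·log₂(0.42/0.39) = 0.04490
D(P‖Q) = 0.1447 bits.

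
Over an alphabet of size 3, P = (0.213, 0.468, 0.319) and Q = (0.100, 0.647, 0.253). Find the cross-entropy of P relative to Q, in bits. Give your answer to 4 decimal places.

1.6341 bits

H(P,Q) = −Σ p·log₂ q.
  −0.213·log₂(0.100) = 0.70757
  −0.468·log₂(0.647) = 0.29398
  −0.319·log₂(0.253) = 0.63251
H(P,Q) = 1.6341 bits.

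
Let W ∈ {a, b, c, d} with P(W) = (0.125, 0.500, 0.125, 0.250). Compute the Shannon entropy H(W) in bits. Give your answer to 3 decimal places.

H(W) = −Σ p·log₂ p.
  −(0.125)·log₂(0.125) = 0.3750
  −(0.500)·log₂(0.500) = 0.5000
  −(0.125)·log₂(0.125) = 0.3750
  −(0.250)·log₂(0.250) = 0.5000
Sum: 0.3750 + 0.5000 + 0.3750 + 0.5000 = 1.750 bits.

1.750 bits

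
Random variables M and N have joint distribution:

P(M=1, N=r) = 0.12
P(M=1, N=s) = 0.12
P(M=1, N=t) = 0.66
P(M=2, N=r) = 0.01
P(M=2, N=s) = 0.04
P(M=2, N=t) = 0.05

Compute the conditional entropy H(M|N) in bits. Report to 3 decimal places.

Marginals: p(M) = (0.9000, 0.1000), p(N) = (0.1300, 0.1600, 0.7100).
H(M|N) = Σ p(N) · H(M|N=·).
  N=r: p=0.1300, H(M|N=r) = 0.3912
  N=s: p=0.1600, H(M|N=s) = 0.8113
  N=t: p=0.7100, H(M|N=t) = 0.3675
Weighted sum = 0.442 bits.

0.442 bits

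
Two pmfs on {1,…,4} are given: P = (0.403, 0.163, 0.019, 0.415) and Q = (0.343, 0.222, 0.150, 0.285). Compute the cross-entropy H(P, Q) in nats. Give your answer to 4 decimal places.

1.2335 nats

H(P,Q) = −Σ p·ln q.
  −0.403·ln(0.343) = 0.43122
  −0.163·ln(0.222) = 0.24533
  −0.019·ln(0.150) = 0.03605
  −0.415·ln(0.285) = 0.52094
H(P,Q) = 1.2335 nats.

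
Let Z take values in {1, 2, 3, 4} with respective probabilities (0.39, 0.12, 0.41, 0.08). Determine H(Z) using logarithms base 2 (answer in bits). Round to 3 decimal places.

H(Z) = −Σ p·log₂ p.
  −(0.39)·log₂(0.39) = 0.5298
  −(0.12)·log₂(0.12) = 0.3671
  −(0.41)·log₂(0.41) = 0.5274
  −(0.08)·log₂(0.08) = 0.2915
Sum: 0.5298 + 0.3671 + 0.5274 + 0.2915 = 1.716 bits.

1.716 bits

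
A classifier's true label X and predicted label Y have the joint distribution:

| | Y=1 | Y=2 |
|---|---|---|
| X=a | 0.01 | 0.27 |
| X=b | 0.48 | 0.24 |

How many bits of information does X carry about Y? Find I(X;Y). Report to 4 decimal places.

Marginals: p(X) = (0.2800, 0.7200), p(Y) = (0.4900, 0.5100).
I(X;Y) = Σ p(x,y)·log₂[p(x,y)/(p(x)p(y))].
  (a,1): 0.01·log₂(0.0729) = -0.03778
  (a,2): 0.27·log₂(1.8908) = 0.24812
  (b,1): 0.48·log₂(1.3605) = 0.21321
  (b,2): 0.24·log₂(0.6536) = -0.14725
Sum = 0.2763 bits.

0.2763 bits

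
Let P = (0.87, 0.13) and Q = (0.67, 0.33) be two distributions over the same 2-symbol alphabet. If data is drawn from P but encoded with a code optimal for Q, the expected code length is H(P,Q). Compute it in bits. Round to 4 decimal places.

0.7106 bits

H(P,Q) = −Σ p·log₂ q.
  −0.87·log₂(0.67) = 0.50266
  −0.13·log₂(0.33) = 0.20793
H(P,Q) = 0.7106 bits.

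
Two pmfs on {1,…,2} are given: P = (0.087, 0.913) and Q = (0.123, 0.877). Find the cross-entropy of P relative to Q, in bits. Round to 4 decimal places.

H(P,Q) = −Σ p·log₂ q.
  −0.087·log₂(0.123) = 0.26302
  −0.913·log₂(0.877) = 0.17288
H(P,Q) = 0.4359 bits.

0.4359 bits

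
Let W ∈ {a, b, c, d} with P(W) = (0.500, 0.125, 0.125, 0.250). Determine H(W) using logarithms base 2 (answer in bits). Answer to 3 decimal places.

H(W) = −Σ p·log₂ p.
  −(0.500)·log₂(0.500) = 0.5000
  −(0.125)·log₂(0.125) = 0.3750
  −(0.125)·log₂(0.125) = 0.3750
  −(0.250)·log₂(0.250) = 0.5000
Sum: 0.5000 + 0.3750 + 0.3750 + 0.5000 = 1.750 bits.

1.750 bits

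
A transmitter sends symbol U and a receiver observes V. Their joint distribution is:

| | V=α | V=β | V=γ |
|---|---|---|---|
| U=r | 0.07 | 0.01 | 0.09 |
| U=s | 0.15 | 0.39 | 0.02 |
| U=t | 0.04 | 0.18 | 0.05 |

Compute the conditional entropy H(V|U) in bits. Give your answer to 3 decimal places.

1.135 bits

Marginals: p(U) = (0.1700, 0.5600, 0.2700), p(V) = (0.2600, 0.5800, 0.1600).
H(V|U) = Σ p(U) · H(V|U=·).
  U=r: p=0.1700, H(V|U=r) = 1.2533
  U=s: p=0.5600, H(V|U=s) = 1.0442
  U=t: p=0.2700, H(V|U=t) = 1.2487
Weighted sum = 1.135 bits.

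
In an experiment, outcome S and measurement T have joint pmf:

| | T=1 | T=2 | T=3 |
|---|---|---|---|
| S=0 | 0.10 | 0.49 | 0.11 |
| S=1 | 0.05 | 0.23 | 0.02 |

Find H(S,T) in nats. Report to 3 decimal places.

1.389 nats

H(S,T) = −Σ p(x,y)·ln p(x,y) over all 6 cells.
  cell (0,1): −0.10·ln0.10 = 0.2303
  cell (0,2): −0.49·ln0.49 = 0.3495
  cell (0,3): −0.11·ln0.11 = 0.2428
  cell (1,1): −0.05·ln0.05 = 0.1498
  cell (1,2): −0.23·ln0.23 = 0.3380
  cell (1,3): −0.02·ln0.02 = 0.0782
Sum = 1.389 nats.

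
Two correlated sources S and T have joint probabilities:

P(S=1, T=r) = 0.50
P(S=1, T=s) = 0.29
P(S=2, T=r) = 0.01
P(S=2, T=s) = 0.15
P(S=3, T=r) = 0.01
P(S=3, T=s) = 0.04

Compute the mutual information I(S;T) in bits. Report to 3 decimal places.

Marginals: p(S) = (0.7900, 0.1600, 0.0500), p(T) = (0.5200, 0.4800).
I(S;T) = Σ p(x,y)·log₂[p(x,y)/(p(x)p(y))].
  (1,r): 0.50·log₂(1.2171) = 0.1417
  (1,s): 0.29·log₂(0.7648) = -0.1122
  (2,r): 0.01·log₂(0.1202) = -0.0306
  (2,s): 0.15·log₂(1.9531) = 0.1449
  (3,r): 0.01·log₂(0.3846) = -0.0138
  (3,s): 0.04·log₂(1.6667) = 0.0295
Sum = 0.160 bits.

0.160 bits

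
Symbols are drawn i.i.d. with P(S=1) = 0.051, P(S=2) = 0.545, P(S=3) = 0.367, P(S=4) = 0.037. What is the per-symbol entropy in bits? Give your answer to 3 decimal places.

1.403 bits

H(S) = −Σ p·log₂ p.
  −(0.051)·log₂(0.051) = 0.2190
  −(0.545)·log₂(0.545) = 0.4772
  −(0.367)·log₂(0.367) = 0.5307
  −(0.037)·log₂(0.037) = 0.1760
Sum: 0.2190 + 0.4772 + 0.5307 + 0.1760 = 1.403 bits.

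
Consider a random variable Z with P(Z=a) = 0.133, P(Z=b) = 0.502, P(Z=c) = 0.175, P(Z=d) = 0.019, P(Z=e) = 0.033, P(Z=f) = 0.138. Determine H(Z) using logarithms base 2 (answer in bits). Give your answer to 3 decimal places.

H(Z) = −Σ p·log₂ p.
  −(0.133)·log₂(0.133) = 0.3871
  −(0.502)·log₂(0.502) = 0.4991
  −(0.175)·log₂(0.175) = 0.4401
  −(0.019)·log₂(0.019) = 0.1086
  −(0.033)·log₂(0.033) = 0.1624
  −(0.138)·log₂(0.138) = 0.3943
Sum: 0.3871 + 0.4991 + 0.4401 + 0.1086 + 0.1624 + 0.3943 = 1.992 bits.

1.992 bits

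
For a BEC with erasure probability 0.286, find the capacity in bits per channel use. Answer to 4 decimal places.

0.7140 bits

Binary erasure channel: capacity C = 1 − ε.
C = 1 − 0.286 = 0.7140 bits per channel use.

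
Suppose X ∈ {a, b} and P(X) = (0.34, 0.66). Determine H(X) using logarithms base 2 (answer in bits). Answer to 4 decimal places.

0.9248 bits

H(X) = −Σ p·log₂ p.
  −(0.34)·log₂(0.34) = 0.52917
  −(0.66)·log₂(0.66) = 0.39564
Sum: 0.52917 + 0.39564 = 0.9248 bits.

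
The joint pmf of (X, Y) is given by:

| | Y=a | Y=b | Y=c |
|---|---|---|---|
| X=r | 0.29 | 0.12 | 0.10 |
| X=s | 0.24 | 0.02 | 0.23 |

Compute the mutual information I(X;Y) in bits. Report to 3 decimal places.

Marginals: p(X) = (0.5100, 0.4900), p(Y) = (0.5300, 0.1400, 0.3300).
I(X;Y) = Σ p(x,y)·log₂[p(x,y)/(p(x)p(y))].
  (r,a): 0.29·log₂(1.0729) = 0.0294
  (r,b): 0.12·log₂(1.6807) = 0.0899
  (r,c): 0.10·log₂(0.5942) = -0.0751
  (s,a): 0.24·log₂(0.9241) = -0.0273
  (s,b): 0.02·log₂(0.2915) = -0.0356
  (s,c): 0.23·log₂(1.4224) = 0.1169
Sum = 0.098 bits.

0.098 bits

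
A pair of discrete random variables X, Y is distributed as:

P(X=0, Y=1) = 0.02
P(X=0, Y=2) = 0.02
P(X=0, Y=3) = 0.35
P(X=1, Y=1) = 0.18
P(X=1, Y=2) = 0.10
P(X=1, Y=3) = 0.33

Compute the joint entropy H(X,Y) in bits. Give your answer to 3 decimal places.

2.061 bits

H(X,Y) = −Σ p(x,y)·log₂ p(x,y) over all 6 cells.
  cell (0,1): −0.02·log₂0.02 = 0.1129
  cell (0,2): −0.02·log₂0.02 = 0.1129
  cell (0,3): −0.35·log₂0.35 = 0.5301
  cell (1,1): −0.18·log₂0.18 = 0.4453
  cell (1,2): −0.10·log₂0.10 = 0.3322
  cell (1,3): −0.33·log₂0.33 = 0.5278
Sum = 2.061 bits.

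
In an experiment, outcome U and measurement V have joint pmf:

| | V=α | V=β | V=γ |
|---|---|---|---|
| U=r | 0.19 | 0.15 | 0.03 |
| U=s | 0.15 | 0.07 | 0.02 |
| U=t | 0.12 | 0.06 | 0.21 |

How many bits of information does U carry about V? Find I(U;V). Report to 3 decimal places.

Marginals: p(U) = (0.3700, 0.2400, 0.3900), p(V) = (0.4600, 0.2800, 0.2600).
I(U;V) = H(U) + H(V) − H(U,V).
H(U) = 1.5547, H(V) = 1.5348, H(U,V) = 2.8929.
I(U;V) = 1.5547 + 1.5348 − 2.8929 = 0.197 bits.

0.197 bits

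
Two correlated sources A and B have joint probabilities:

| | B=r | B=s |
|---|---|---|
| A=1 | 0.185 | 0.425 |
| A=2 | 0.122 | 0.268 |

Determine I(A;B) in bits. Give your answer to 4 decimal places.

Marginals: p(A) = (0.6100, 0.3900), p(B) = (0.3070, 0.6930).
I(A;B) = H(A) + H(B) − H(A,B).
H(A) = 0.9648, H(B) = 0.8897, H(A,B) = 1.8544.
I(A;B) = 0.9648 + 0.8897 − 1.8544 = 0.0001 bits.

0.0001 bits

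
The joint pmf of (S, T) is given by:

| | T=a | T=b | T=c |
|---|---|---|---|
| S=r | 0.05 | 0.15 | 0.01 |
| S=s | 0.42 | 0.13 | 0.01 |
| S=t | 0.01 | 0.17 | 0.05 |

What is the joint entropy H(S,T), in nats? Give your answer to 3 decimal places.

1.653 nats

H(S,T) = −Σ p(x,y)·ln p(x,y) over all 9 cells.
  cell (r,a): −0.05·ln0.05 = 0.1498
  cell (r,b): −0.15·ln0.15 = 0.2846
  cell (r,c): −0.01·ln0.01 = 0.0461
  cell (s,a): −0.42·ln0.42 = 0.3644
  cell (s,b): −0.13·ln0.13 = 0.2652
  cell (s,c): −0.01·ln0.01 = 0.0461
  cell (t,a): −0.01·ln0.01 = 0.0461
  cell (t,b): −0.17·ln0.17 = 0.3012
  cell (t,c): −0.05·ln0.05 = 0.1498
Sum = 1.653 nats.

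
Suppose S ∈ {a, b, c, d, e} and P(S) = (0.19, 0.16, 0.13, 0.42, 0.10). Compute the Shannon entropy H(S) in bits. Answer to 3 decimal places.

H(S) = −Σ p·log₂ p.
  −(0.19)·log₂(0.19) = 0.4552
  −(0.16)·log₂(0.16) = 0.4230
  −(0.13)·log₂(0.13) = 0.3826
  −(0.42)·log₂(0.42) = 0.5256
  −(0.10)·log₂(0.10) = 0.3322
Sum: 0.4552 + 0.4230 + 0.3826 + 0.5256 + 0.3322 = 2.119 bits.

2.119 bits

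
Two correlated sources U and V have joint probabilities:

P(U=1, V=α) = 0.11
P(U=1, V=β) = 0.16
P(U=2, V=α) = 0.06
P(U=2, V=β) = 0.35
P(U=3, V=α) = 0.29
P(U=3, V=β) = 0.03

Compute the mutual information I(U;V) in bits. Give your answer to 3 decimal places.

Marginals: p(U) = (0.2700, 0.4100, 0.3200), p(V) = (0.4600, 0.5400).
I(U;V) = H(U) + H(V) − H(U,V).
H(U) = 1.5634, H(V) = 0.9954, H(U,V) = 2.2166.
I(U;V) = 1.5634 + 0.9954 − 2.2166 = 0.342 bits.

0.342 bits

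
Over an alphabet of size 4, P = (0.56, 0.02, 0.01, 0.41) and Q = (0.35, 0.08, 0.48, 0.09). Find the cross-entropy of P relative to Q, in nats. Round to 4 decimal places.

1.6330 nats

H(P,Q) = −Σ p·ln q.
  −0.56·ln(0.35) = 0.58790
  −0.02·ln(0.08) = 0.05051
  −0.01·ln(0.48) = 0.00734
  −0.41·ln(0.09) = 0.98726
H(P,Q) = 1.6330 nats.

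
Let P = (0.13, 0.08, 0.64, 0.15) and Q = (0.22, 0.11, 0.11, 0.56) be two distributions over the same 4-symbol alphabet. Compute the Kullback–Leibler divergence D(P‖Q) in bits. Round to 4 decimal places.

D(P‖Q) = Σ p·log₂(p/q).
  0.13·log₂(0.13/0.22) = -0.09867
  0.08·log₂(0.08/0.11) = -0.03675
  0.64·log₂(0.64/0.11) = 1.62596
  0.15·log₂(0.15/0.56) = -0.28507
D(P‖Q) = 1.2055 bits.

1.2055 bits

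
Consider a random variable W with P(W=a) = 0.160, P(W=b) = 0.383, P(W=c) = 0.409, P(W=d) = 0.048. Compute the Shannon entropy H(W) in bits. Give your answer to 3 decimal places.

1.691 bits

H(W) = −Σ p·log₂ p.
  −(0.160)·log₂(0.160) = 0.4230
  −(0.383)·log₂(0.383) = 0.5303
  −(0.409)·log₂(0.409) = 0.5275
  −(0.048)·log₂(0.048) = 0.2103
Sum: 0.4230 + 0.5303 + 0.5275 + 0.2103 = 1.691 bits.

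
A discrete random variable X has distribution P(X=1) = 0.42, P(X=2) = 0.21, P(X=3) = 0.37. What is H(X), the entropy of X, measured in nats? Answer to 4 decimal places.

H(X) = −Σ p·ln p.
  −(0.42)·ln(0.42) = 0.36435
  −(0.21)·ln(0.21) = 0.32774
  −(0.37)·ln(0.37) = 0.36787
Sum: 0.36435 + 0.32774 + 0.36787 = 1.0600 nats.

1.0600 nats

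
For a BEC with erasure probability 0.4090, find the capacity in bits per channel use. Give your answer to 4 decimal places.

0.5910 bits

Binary erasure channel: capacity C = 1 − ε.
C = 1 − 0.4090 = 0.5910 bits per channel use.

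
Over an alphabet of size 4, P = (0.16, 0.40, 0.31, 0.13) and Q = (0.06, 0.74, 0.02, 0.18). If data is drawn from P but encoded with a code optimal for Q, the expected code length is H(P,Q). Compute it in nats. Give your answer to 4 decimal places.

H(P,Q) = −Σ p·ln q.
  −0.16·ln(0.06) = 0.45015
  −0.40·ln(0.74) = 0.12044
  −0.31·ln(0.02) = 1.21273
  −0.13·ln(0.18) = 0.22292
H(P,Q) = 2.0062 nats.

2.0062 nats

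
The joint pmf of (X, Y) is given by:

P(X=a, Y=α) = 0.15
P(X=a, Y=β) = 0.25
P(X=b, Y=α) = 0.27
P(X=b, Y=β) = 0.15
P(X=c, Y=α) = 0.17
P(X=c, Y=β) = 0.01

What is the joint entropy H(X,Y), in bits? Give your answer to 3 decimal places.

H(X,Y) = −Σ p(x,y)·log₂ p(x,y) over all 6 cells.
  cell (a,α): −0.15·log₂0.15 = 0.4105
  cell (a,β): −0.25·log₂0.25 = 0.5000
  cell (b,α): −0.27·log₂0.27 = 0.5100
  cell (b,β): −0.15·log₂0.15 = 0.4105
  cell (c,α): −0.17·log₂0.17 = 0.4346
  cell (c,β): −0.01·log₂0.01 = 0.0664
Sum = 2.332 bits.

2.332 bits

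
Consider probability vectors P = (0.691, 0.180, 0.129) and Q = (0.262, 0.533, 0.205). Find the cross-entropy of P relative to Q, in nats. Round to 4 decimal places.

1.2432 nats

H(P,Q) = −Σ p·ln q.
  −0.691·ln(0.262) = 0.92553
  −0.180·ln(0.533) = 0.11326
  −0.129·ln(0.205) = 0.20443
H(P,Q) = 1.2432 nats.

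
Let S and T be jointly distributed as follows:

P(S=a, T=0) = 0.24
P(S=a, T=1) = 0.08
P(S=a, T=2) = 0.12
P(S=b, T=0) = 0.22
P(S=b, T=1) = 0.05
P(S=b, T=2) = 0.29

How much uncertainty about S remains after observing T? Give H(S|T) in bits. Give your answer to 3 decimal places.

Chain rule: H(S|T) = H(S,T) − H(T).
Marginals: p(S) = (0.4400, 0.5600), p(T) = (0.4600, 0.1300, 0.4100).
H(S,T) = 2.3673 bits; H(T) = 1.4254 bits.
H(S|T) = 2.3673 − 1.4254 = 0.942 bits.

0.942 bits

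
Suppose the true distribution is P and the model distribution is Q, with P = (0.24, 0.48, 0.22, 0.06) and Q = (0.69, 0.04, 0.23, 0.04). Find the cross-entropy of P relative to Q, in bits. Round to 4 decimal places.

H(P,Q) = −Σ p·log₂ q.
  −0.24·log₂(0.69) = 0.12848
  −0.48·log₂(0.04) = 2.22905
  −0.22·log₂(0.23) = 0.46646
  −0.06·log₂(0.04) = 0.27863
H(P,Q) = 3.1026 bits.

3.1026 bits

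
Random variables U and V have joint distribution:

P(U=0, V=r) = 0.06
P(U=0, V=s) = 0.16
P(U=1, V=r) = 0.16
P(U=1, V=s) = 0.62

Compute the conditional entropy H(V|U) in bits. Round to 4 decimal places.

0.7570 bits

Marginals: p(U) = (0.2200, 0.7800), p(V) = (0.2200, 0.7800).
H(V|U) = Σ p(U) · H(V|U=·).
  U=0: p=0.2200, H(V|U=0) = 0.8454
  U=1: p=0.7800, H(V|U=1) = 0.7321
Weighted sum = 0.7570 bits.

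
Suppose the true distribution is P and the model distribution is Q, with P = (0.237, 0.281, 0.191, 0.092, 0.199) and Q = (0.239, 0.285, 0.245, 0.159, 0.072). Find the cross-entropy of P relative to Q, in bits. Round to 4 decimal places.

2.3853 bits

H(P,Q) = −Σ p·log₂ q.
  −0.237·log₂(0.239) = 0.48939
  −0.281·log₂(0.285) = 0.50888
  −0.191·log₂(0.245) = 0.38757
  −0.092·log₂(0.159) = 0.24407
  −0.199·log₂(0.072) = 0.75538
H(P,Q) = 2.3853 bits.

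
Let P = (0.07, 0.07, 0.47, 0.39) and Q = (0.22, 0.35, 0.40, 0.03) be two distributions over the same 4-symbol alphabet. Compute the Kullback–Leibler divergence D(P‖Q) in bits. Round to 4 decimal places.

1.2743 bits

D(P‖Q) = Σ p·log₂(p/q).
  0.07·log₂(0.07/0.22) = -0.11565
  0.07·log₂(0.07/0.35) = -0.16253
  0.47·log₂(0.47/0.40) = 0.10935
  0.39·log₂(0.39/0.03) = 1.44317
D(P‖Q) = 1.2743 bits.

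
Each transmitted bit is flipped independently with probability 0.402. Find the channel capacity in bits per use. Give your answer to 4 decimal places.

Binary symmetric channel: C = 1 − h₂(ε) where h₂ is the binary entropy function.
h₂(0.402) = −0.402·log₂0.402 − 0.598·log₂0.598 = 0.9721.
C = 1 − 0.9721 = 0.0279 bits per channel use.

0.0279 bits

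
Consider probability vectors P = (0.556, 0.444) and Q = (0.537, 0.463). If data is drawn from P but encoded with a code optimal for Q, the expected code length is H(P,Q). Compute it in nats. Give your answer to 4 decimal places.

H(P,Q) = −Σ p·ln q.
  −0.556·ln(0.537) = 0.34570
  −0.444·ln(0.463) = 0.34189
H(P,Q) = 0.6876 nats.

0.6876 nats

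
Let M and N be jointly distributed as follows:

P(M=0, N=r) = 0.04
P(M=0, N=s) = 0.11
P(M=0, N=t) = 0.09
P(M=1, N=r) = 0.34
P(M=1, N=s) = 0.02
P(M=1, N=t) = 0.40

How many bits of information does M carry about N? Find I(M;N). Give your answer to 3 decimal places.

Marginals: p(M) = (0.2400, 0.7600), p(N) = (0.3800, 0.1300, 0.4900).
I(M;N) = H(M) + H(N) − H(M,N).
H(M) = 0.7950, H(N) = 1.4174, H(M,N) = 2.0195.
I(M;N) = 0.7950 + 1.4174 − 2.0195 = 0.193 bits.

0.193 bits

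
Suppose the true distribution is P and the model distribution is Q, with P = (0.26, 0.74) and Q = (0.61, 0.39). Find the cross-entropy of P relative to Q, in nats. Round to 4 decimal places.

H(P,Q) = −Σ p·ln q.
  −0.26·ln(0.61) = 0.12852
  −0.74·ln(0.39) = 0.69679
H(P,Q) = 0.8253 nats.

0.8253 nats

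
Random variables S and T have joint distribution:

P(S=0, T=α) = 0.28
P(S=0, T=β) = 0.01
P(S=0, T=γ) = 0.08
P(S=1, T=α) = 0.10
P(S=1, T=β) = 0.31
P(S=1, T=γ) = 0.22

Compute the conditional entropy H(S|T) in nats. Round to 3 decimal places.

Marginals: p(S) = (0.3700, 0.6300), p(T) = (0.3800, 0.3200, 0.3000).
H(S|T) = Σ p(T) · H(S|T=·).
  T=α: p=0.3800, H(S|T=α) = 0.5763
  T=β: p=0.3200, H(S|T=β) = 0.1391
  T=γ: p=0.3000, H(S|T=γ) = 0.5799
Weighted sum = 0.437 nats.

0.437 nats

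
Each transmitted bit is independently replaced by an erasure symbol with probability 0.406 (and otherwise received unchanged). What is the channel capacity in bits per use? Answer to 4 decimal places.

0.5940 bits

Binary erasure channel: capacity C = 1 − ε.
C = 1 − 0.406 = 0.5940 bits per channel use.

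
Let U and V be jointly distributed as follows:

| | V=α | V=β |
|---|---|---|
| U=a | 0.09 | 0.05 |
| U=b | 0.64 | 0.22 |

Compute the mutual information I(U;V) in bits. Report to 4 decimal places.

Marginals: p(U) = (0.1400, 0.8600), p(V) = (0.7300, 0.2700).
I(U;V) = Σ p(x,y)·log₂[p(x,y)/(p(x)p(y))].
  (a,α): 0.09·log₂(0.8806) = -0.01651
  (a,β): 0.05·log₂(1.3228) = 0.02018
  (b,α): 0.64·log₂(1.0194) = 0.01777
  (b,β): 0.22·log₂(0.9475) = -0.01713
Sum = 0.0043 bits.

0.0043 bits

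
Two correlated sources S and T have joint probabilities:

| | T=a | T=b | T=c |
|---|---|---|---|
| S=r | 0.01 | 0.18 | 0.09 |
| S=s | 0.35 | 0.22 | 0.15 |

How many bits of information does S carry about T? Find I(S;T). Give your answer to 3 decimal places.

0.163 bits

Marginals: p(S) = (0.2800, 0.7200), p(T) = (0.3600, 0.4000, 0.2400).
I(S;T) = H(S) + H(T) − H(S,T).
H(S) = 0.8555, H(T) = 1.5535, H(S,T) = 2.2456.
I(S;T) = 0.8555 + 1.5535 − 2.2456 = 0.163 bits.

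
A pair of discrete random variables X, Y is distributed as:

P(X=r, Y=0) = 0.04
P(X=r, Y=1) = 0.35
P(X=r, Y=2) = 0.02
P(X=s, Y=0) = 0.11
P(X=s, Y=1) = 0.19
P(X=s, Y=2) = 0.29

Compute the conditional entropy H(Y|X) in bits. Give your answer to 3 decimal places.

Chain rule: H(Y|X) = H(X,Y) − H(X).
Marginals: p(X) = (0.4100, 0.5900), p(Y) = (0.1500, 0.5400, 0.3100).
H(X,Y) = 2.1521 bits; H(X) = 0.9765 bits.
H(Y|X) = 2.1521 − 0.9765 = 1.176 bits.

1.176 bits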